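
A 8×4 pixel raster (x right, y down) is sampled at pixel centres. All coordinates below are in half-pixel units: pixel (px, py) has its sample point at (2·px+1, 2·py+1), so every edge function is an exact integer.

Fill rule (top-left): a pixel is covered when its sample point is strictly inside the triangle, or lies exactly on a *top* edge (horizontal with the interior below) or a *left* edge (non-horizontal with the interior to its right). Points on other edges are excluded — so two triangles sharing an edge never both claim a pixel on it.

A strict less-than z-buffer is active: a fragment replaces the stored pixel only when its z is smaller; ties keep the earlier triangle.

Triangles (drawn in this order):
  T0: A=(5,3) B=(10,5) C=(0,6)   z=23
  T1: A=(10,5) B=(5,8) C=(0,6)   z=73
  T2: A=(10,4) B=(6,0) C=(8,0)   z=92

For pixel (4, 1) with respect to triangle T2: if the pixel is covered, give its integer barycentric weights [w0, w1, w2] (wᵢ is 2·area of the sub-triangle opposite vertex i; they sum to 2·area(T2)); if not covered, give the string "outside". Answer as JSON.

T0:
  2·area = 25
  edge (5, 3)→(10, 5): d=(5,2) right/bottom  bias=-1
  edge (10, 5)→(0, 6): d=(-10,1) right/bottom  bias=-1
  edge (0, 6)→(5, 3): d=(5,-3) top-left  bias=+0
    (2,1)@(5, 3): e=[0,25,0] → ·  [on edge]
    (1,2)@(3, 5): e=[14,7,4] → █
    (2,2)@(5, 5): e=[10,5,10] → █
    (3,2)@(7, 5): e=[6,3,16] → █
    (4,2)@(9, 5): e=[2,1,22] → █
    (5,2)@(11, 5): e=[-2,-1,28] → ·
    (1,3)@(3, 7): e=[24,-13,14] → ·
    (2,3)@(5, 7): e=[20,-15,20] → ·
    (3,3)@(7, 7): e=[16,-17,26] → ·
    (4,3)@(9, 7): e=[12,-19,32] → ·
    (7,3)@(15, 7): e=[0,-25,50] → ·  [on edge]
  covered (4 px):
    · · · · · · · ·
    · · · · · · · ·
    · █ █ █ █ · · ·
    · · · · · · · ·
T1:
  2·area = 25
  edge (10, 5)→(5, 8): d=(-5,3) right/bottom  bias=-1
  edge (5, 8)→(0, 6): d=(-5,-2) top-left  bias=+0
  edge (0, 6)→(10, 5): d=(10,-1) top-left  bias=+0
    (1,3)@(3, 7): e=[11,1,13] → █
    (2,3)@(5, 7): e=[5,5,15] → █
    (3,3)@(7, 7): e=[-1,9,17] → ·
  covered (2 px):
    · · · · · · · ·
    · · · · · · · ·
    · · · · · · · ·
    · █ █ · · · · ·
T2:
  2·area = 8
  edge (10, 4)→(6, 0): d=(-4,-4) top-left  bias=+0
  edge (6, 0)→(8, 0): d=(2,0) top-left  bias=+0
  edge (8, 0)→(10, 4): d=(2,4) right/bottom  bias=-1
    (3,0)@(7, 1): e=[0,2,6] → █  [on edge]
    (4,0)@(9, 1): e=[8,2,-2] → ·
    (3,1)@(7, 3): e=[-8,6,10] → ·
    (4,1)@(9, 3): e=[0,6,2] → █  [on edge]
    (5,1)@(11, 3): e=[8,6,-6] → ·
    (4,2)@(9, 5): e=[-8,10,6] → ·
    (5,2)@(11, 5): e=[0,10,-2] → ·  [on edge]
    (6,3)@(13, 7): e=[0,14,-6] → ·  [on edge]
  covered (2 px):
    · · · █ · · · ·
    · · · · █ · · ·
    · · · · · · · ·
    · · · · · · · ·

Result: [6,2,0]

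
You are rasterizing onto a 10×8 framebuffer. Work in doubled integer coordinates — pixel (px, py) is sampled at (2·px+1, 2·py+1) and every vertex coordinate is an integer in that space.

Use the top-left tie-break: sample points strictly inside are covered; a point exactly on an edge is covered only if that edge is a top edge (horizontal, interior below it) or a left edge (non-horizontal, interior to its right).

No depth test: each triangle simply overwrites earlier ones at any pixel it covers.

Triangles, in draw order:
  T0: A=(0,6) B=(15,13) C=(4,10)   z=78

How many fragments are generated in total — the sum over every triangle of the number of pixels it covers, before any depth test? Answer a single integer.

T0:
  2·area = 32
  edge (0, 6)→(15, 13): d=(15,7) right/bottom  bias=-1
  edge (15, 13)→(4, 10): d=(-11,-3) top-left  bias=+0
  edge (4, 10)→(0, 6): d=(-4,-4) top-left  bias=+0
    (0,3)@(1, 7): e=[8,24,0] → X  [on edge]
    (1,3)@(3, 7): e=[-6,30,8] → .
    (0,4)@(1, 9): e=[38,2,-8] → .
    (1,4)@(3, 9): e=[24,8,0] → X  [on edge]
    (2,4)@(5, 9): e=[10,14,8] → X
    (3,4)@(7, 9): e=[-4,20,16] → .
    (1,5)@(3, 11): e=[54,-14,-8] → .
    (2,5)@(5, 11): e=[40,-8,0] → .  [on edge]
    (4,5)@(9, 11): e=[12,4,16] → X
    (5,5)@(11, 11): e=[-2,10,24] → .
    (3,6)@(7, 13): e=[56,-24,0] → .  [on edge]
    (4,6)@(9, 13): e=[42,-18,8] → .
    (7,6)@(15, 13): e=[0,0,32] → .  [on edge]
    (4,7)@(9, 15): e=[72,-40,0] → .  [on edge]
  covered (4 px):
    . . . . . . . . . .
    . . . . . . . . . .
    . . . . . . . . . .
    X . . . . . . . . .
    . X X . . . . . . .
    . . . . X . . . . .
    . . . . . . . . . .
    . . . . . . . . . .

Answer: 4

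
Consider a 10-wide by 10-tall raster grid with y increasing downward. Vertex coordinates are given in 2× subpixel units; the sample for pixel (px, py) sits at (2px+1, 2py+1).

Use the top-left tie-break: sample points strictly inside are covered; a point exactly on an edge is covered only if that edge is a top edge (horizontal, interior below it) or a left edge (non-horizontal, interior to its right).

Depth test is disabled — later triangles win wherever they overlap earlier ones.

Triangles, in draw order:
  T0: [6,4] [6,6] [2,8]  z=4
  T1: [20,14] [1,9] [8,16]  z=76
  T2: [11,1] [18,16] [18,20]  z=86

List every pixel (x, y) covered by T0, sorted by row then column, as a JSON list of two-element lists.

T0:
  2·area = 8
  edge (6, 4)→(6, 6): d=(0,2) right/bottom  bias=-1
  edge (6, 6)→(2, 8): d=(-4,2) right/bottom  bias=-1
  edge (2, 8)→(6, 4): d=(4,-4) top-left  bias=+0
    (4,0)@(9, 1): e=[-6,14,0] → ·  [on edge]
    (3,1)@(7, 3): e=[-2,10,0] → ·  [on edge]
    (2,2)@(5, 5): e=[2,6,0] → #  [on edge]
    (3,2)@(7, 5): e=[-2,2,8] → ·
    (1,3)@(3, 7): e=[6,2,0] → #  [on edge]
    (2,3)@(5, 7): e=[2,-2,8] → ·
    (0,4)@(1, 9): e=[10,-2,0] → ·  [on edge]
    (1,4)@(3, 9): e=[6,-6,8] → ·
  covered (2 px):
    · · · · · · · · · ·
    · · · · · · · · · ·
    · · # · · · · · · ·
    · # · · · · · · · ·
    · · · · · · · · · ·
    · · · · · · · · · ·
    · · · · · · · · · ·
    · · · · · · · · · ·
    · · · · · · · · · ·
    · · · · · · · · · ·
T1:
  2·area = 98  (B↔C swapped to make it positive)
  edge (20, 14)→(8, 16): d=(-12,2) right/bottom  bias=-1
  edge (8, 16)→(1, 9): d=(-7,-7) top-left  bias=+0
  edge (1, 9)→(20, 14): d=(19,5) right/bottom  bias=-1
    (0,4)@(1, 9): e=[98,0,0] → ·  [on edge]
    (1,5)@(3, 11): e=[70,0,28] → #  [on edge]
    (2,5)@(5, 11): e=[66,14,18] → #
    (3,5)@(7, 11): e=[62,28,8] → #
    (4,5)@(9, 11): e=[58,42,-2] → ·
    (1,6)@(3, 13): e=[46,-14,66] → ·
    (2,6)@(5, 13): e=[42,0,56] → #  [on edge]
    (4,6)@(9, 13): e=[34,28,36] → #
    (5,6)@(11, 13): e=[30,42,26] → #
    (6,6)@(13, 13): e=[26,56,16] → #
    (7,6)@(15, 13): e=[22,70,6] → #
    (8,6)@(17, 13): e=[18,84,-4] → ·
    (3,7)@(7, 15): e=[14,0,84] → #  [on edge]
    (4,8)@(9, 17): e=[-14,0,112] → ·  [on edge]
    (5,9)@(11, 19): e=[-42,0,140] → ·  [on edge]
  covered (13 px):
    · · · · · · · · · ·
    · · · · · · · · · ·
    · · · · · · · · · ·
    · · · · · · · · · ·
    · · · · · · · · · ·
    · # # # · · · · · ·
    · · # # # # # # · ·
    · · · # # # # · · ·
    · · · · · · · · · ·
    · · · · · · · · · ·
T2:
  2·area = 28
  edge (11, 1)→(18, 16): d=(7,15) right/bottom  bias=-1
  edge (18, 16)→(18, 20): d=(0,4) right/bottom  bias=-1
  edge (18, 20)→(11, 1): d=(-7,-19) top-left  bias=+0
    (5,0)@(11, 1): e=[0,28,0] → ·  [on edge]
    (7,5)@(15, 11): e=[10,12,6] → #
    (8,5)@(17, 11): e=[-20,4,44] → ·
    (7,6)@(15, 13): e=[24,12,-8] → ·
    (8,7)@(17, 15): e=[8,4,16] → #
    (9,7)@(19, 15): e=[-22,-4,54] → ·
    (8,8)@(17, 17): e=[22,4,2] → #
    (9,8)@(19, 17): e=[-8,-4,40] → ·
    (8,9)@(17, 19): e=[36,4,-12] → ·
  covered (3 px):
    · · · · · · · · · ·
    · · · · · · · · · ·
    · · · · · · · · · ·
    · · · · · · · · · ·
    · · · · · · · · · ·
    · · · · · · · # · ·
    · · · · · · · · · ·
    · · · · · · · · # ·
    · · · · · · · · # ·
    · · · · · · · · · ·

Final: [[2,2],[1,3]]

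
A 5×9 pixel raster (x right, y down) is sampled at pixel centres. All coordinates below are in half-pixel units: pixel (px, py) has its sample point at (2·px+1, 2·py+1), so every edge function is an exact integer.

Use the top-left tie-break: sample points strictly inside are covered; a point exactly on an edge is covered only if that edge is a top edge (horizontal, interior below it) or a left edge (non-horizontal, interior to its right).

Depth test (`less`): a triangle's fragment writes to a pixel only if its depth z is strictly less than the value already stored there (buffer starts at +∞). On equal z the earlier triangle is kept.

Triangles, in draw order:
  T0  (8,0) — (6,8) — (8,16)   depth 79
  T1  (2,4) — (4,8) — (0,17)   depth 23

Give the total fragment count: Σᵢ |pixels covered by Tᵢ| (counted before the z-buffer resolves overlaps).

T0:
  2·area = 32  (B↔C swapped to make it positive)
  edge (8, 0)→(8, 16): d=(0,16) right/bottom  bias=-1
  edge (8, 16)→(6, 8): d=(-2,-8) top-left  bias=+0
  edge (6, 8)→(8, 0): d=(2,-8) top-left  bias=+0
    (3,2)@(7, 5): e=[16,14,2] → █
    (4,2)@(9, 5): e=[-16,30,18] → ·
    (3,3)@(7, 7): e=[16,10,6] → █
    (4,3)@(9, 7): e=[-16,26,22] → ·
    (3,4)@(7, 9): e=[16,6,10] → █
    (4,4)@(9, 9): e=[-16,22,26] → ·
    (3,5)@(7, 11): e=[16,2,14] → █
    (4,5)@(9, 11): e=[-16,18,30] → ·
    (3,6)@(7, 13): e=[16,-2,18] → ·
  covered (4 px):
    · · · · ·
    · · · · ·
    · · · █ ·
    · · · █ ·
    · · · █ ·
    · · · █ ·
    · · · · ·
    · · · · ·
    · · · · ·
T1:
  2·area = 34
  edge (2, 4)→(4, 8): d=(2,4) right/bottom  bias=-1
  edge (4, 8)→(0, 17): d=(-4,9) right/bottom  bias=-1
  edge (0, 17)→(2, 4): d=(2,-13) top-left  bias=+0
    (1,3)@(3, 7): e=[2,13,19] → █
    (2,3)@(5, 7): e=[-6,-5,45] → ·
    (1,4)@(3, 9): e=[6,5,23] → █
    (2,4)@(5, 9): e=[-2,-13,49] → ·
    (0,5)@(1, 11): e=[18,15,1] → █
    (1,5)@(3, 11): e=[10,-3,27] → ·
    (0,6)@(1, 13): e=[22,7,5] → █
    (1,6)@(3, 13): e=[14,-11,31] → ·
    (0,7)@(1, 15): e=[26,-1,9] → ·
  covered (4 px):
    · · · · ·
    · · · · ·
    · · · · ·
    · █ · · ·
    · █ · · ·
    █ · · · ·
    █ · · · ·
    · · · · ·
    · · · · ·

Result: 8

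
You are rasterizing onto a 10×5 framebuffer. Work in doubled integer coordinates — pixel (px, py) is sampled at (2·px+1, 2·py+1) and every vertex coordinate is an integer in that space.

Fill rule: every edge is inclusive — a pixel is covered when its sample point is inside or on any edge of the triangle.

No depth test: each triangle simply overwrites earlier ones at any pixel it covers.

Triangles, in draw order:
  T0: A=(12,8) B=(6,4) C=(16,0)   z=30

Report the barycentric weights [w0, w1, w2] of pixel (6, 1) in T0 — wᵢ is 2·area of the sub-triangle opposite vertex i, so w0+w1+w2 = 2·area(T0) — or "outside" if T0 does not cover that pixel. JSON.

T0:
  2·area = 64
  edge (12, 8)→(6, 4): d=(-6,-4) inclusive
  edge (6, 4)→(16, 0): d=(10,-4) inclusive
  edge (16, 0)→(12, 8): d=(-4,8) inclusive
    (7,0)@(15, 1): e=[54,6,4] → █
    (8,0)@(17, 1): e=[62,14,-12] → ·
    (4,1)@(9, 3): e=[18,2,44] → █
    (5,1)@(11, 3): e=[26,10,28] → █
    (6,1)@(13, 3): e=[34,18,12] → █
    (7,1)@(15, 3): e=[42,26,-4] → ·
    (4,2)@(9, 5): e=[6,22,36] → █
    (7,2)@(15, 5): e=[30,46,-12] → ·
    (4,3)@(9, 7): e=[-6,42,28] → ·
    (5,3)@(11, 7): e=[2,50,12] → █
    (6,3)@(13, 7): e=[10,58,-4] → ·
    (5,4)@(11, 9): e=[-10,70,4] → ·
  covered (8 px):
    · · · · · · · █ · ·
    · · · · █ █ █ · · ·
    · · · · █ █ █ · · ·
    · · · · · █ · · · ·
    · · · · · · · · · ·

Result: [18,12,34]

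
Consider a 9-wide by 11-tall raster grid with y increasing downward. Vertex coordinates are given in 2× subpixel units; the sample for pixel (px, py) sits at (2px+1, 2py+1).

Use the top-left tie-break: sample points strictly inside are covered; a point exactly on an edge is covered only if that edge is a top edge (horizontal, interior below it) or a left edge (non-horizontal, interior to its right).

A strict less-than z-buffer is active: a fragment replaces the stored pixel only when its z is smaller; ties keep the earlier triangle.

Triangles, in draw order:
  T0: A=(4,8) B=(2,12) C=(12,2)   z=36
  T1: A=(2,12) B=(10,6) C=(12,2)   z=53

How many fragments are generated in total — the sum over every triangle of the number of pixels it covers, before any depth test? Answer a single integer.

T0:
  2·area = 20  (B↔C swapped to make it positive)
  edge (4, 8)→(12, 2): d=(8,-6) top-left  bias=+0
  edge (12, 2)→(2, 12): d=(-10,10) right/bottom  bias=-1
  edge (2, 12)→(4, 8): d=(2,-4) top-left  bias=+0
    (6,0)@(13, 1): e=[-2,0,22] → ·  [on edge]
    (5,1)@(11, 3): e=[2,0,18] → ·  [on edge]
    (4,2)@(9, 5): e=[6,0,14] → ·  [on edge]
    (3,3)@(7, 7): e=[10,0,10] → ·  [on edge]
    (2,4)@(5, 9): e=[14,0,6] → ·  [on edge]
    (1,5)@(3, 11): e=[18,0,2] → ·  [on edge]
    (0,6)@(1, 13): e=[22,0,-2] → ·  [on edge]
  covered (0 px):
    · · · · · · · · ·
    · · · · · · · · ·
    · · · · · · · · ·
    · · · · · · · · ·
    · · · · · · · · ·
    · · · · · · · · ·
    · · · · · · · · ·
    · · · · · · · · ·
    · · · · · · · · ·
    · · · · · · · · ·
    · · · · · · · · ·
T1:
  2·area = 20  (B↔C swapped to make it positive)
  edge (2, 12)→(12, 2): d=(10,-10) top-left  bias=+0
  edge (12, 2)→(10, 6): d=(-2,4) right/bottom  bias=-1
  edge (10, 6)→(2, 12): d=(-8,6) right/bottom  bias=-1
    (6,0)@(13, 1): e=[0,-2,22] → ·  [on edge]
    (5,1)@(11, 3): e=[0,2,18] → #  [on edge]
    (6,1)@(13, 3): e=[20,-6,6] → ·
    (4,2)@(9, 5): e=[0,6,14] → #  [on edge]
    (5,2)@(11, 5): e=[20,-2,2] → ·
    (3,3)@(7, 7): e=[0,10,10] → #  [on edge]
    (4,3)@(9, 7): e=[20,2,-2] → ·
    (2,4)@(5, 9): e=[0,14,6] → #  [on edge]
    (3,4)@(7, 9): e=[20,6,-6] → ·
    (1,5)@(3, 11): e=[0,18,2] → #  [on edge]
    (2,5)@(5, 11): e=[20,10,-10] → ·
    (0,6)@(1, 13): e=[0,22,-2] → ·  [on edge]
  covered (5 px):
    · · · · · · · · ·
    · · · · · # · · ·
    · · · · # · · · ·
    · · · # · · · · ·
    · · # · · · · · ·
    · # · · · · · · ·
    · · · · · · · · ·
    · · · · · · · · ·
    · · · · · · · · ·
    · · · · · · · · ·
    · · · · · · · · ·

Final: 5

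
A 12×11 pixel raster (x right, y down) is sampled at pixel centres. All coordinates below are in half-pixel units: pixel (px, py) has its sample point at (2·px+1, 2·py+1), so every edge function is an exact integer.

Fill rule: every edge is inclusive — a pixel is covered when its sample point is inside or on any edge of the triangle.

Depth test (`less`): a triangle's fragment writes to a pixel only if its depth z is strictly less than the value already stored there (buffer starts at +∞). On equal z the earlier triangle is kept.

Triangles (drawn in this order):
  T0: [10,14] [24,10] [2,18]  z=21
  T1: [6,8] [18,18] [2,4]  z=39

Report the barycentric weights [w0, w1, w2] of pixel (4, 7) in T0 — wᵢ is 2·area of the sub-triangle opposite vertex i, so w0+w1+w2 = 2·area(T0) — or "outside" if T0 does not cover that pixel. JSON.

T0:
  2·area = 24
  edge (10, 14)→(24, 10): d=(14,-4) inclusive
  edge (24, 10)→(2, 18): d=(-22,8) inclusive
  edge (2, 18)→(10, 14): d=(8,-4) inclusive
    (10,5)@(21, 11): e=[2,2,20] → █
    (11,5)@(23, 11): e=[10,-14,28] → ·
    (7,6)@(15, 13): e=[6,6,12] → █
    (8,6)@(17, 13): e=[14,-10,20] → ·
    (10,6)@(21, 13): e=[30,-42,36] → ·
    (4,7)@(9, 15): e=[10,10,4] → █
    (5,7)@(11, 15): e=[18,-6,12] → ·
    (7,7)@(15, 15): e=[34,-38,28] → ·
    (4,8)@(9, 17): e=[38,-34,20] → ·
  covered (3 px):
    · · · · · · · · · · · ·
    · · · · · · · · · · · ·
    · · · · · · · · · · · ·
    · · · · · · · · · · · ·
    · · · · · · · · · · · ·
    · · · · · · · · · · █ ·
    · · · · · · · █ · · · ·
    · · · · █ · · · · · · ·
    · · · · · · · · · · · ·
    · · · · · · · · · · · ·
    · · · · · · · · · · · ·
T1:
  2·area = 8  (B↔C swapped to make it positive)
  edge (6, 8)→(2, 4): d=(-4,-4) inclusive
  edge (2, 4)→(18, 18): d=(16,14) inclusive
  edge (18, 18)→(6, 8): d=(-12,-10) inclusive
    (0,1)@(1, 3): e=[0,-2,10] → ·  [on edge]
    (1,2)@(3, 5): e=[0,2,6] → █  [on edge]
    (2,2)@(5, 5): e=[8,-26,26] → ·
    (1,3)@(3, 7): e=[-8,34,-18] → ·
    (2,3)@(5, 7): e=[0,6,2] → █  [on edge]
    (3,3)@(7, 7): e=[8,-22,22] → ·
    (2,4)@(5, 9): e=[-8,38,-22] → ·
    (3,4)@(7, 9): e=[0,10,-2] → ·  [on edge]
    (4,5)@(9, 11): e=[0,14,-6] → ·  [on edge]
    (5,6)@(11, 13): e=[0,18,-10] → ·  [on edge]
    (6,7)@(13, 15): e=[0,22,-14] → ·  [on edge]
    (7,8)@(15, 17): e=[0,26,-18] → ·  [on edge]
    (8,9)@(17, 19): e=[0,30,-22] → ·  [on edge]
    (9,10)@(19, 21): e=[0,34,-26] → ·  [on edge]
  covered (2 px):
    · · · · · · · · · · · ·
    · · · · · · · · · · · ·
    · █ · · · · · · · · · ·
    · · █ · · · · · · · · ·
    · · · · · · · · · · · ·
    · · · · · · · · · · · ·
    · · · · · · · · · · · ·
    · · · · · · · · · · · ·
    · · · · · · · · · · · ·
    · · · · · · · · · · · ·
    · · · · · · · · · · · ·

Result: [10,4,10]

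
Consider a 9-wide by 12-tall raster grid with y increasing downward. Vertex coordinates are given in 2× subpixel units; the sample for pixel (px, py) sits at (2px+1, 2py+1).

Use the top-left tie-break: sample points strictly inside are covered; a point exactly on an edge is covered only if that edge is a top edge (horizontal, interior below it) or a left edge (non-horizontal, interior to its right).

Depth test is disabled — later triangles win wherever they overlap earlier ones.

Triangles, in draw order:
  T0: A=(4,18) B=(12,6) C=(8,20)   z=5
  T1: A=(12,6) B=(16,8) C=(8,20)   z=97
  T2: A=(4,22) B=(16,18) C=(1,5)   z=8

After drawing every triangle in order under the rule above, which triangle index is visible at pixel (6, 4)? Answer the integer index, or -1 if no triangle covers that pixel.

T0:
  2·area = 64
  edge (4, 18)→(12, 6): d=(8,-12) top-left  bias=+0
  edge (12, 6)→(8, 20): d=(-4,14) right/bottom  bias=-1
  edge (8, 20)→(4, 18): d=(-4,-2) top-left  bias=+0
    (5,4)@(11, 9): e=[12,2,50] → X
    (6,4)@(13, 9): e=[36,-26,54] → .
    (4,5)@(9, 11): e=[4,22,38] → X
    (5,5)@(11, 11): e=[28,-6,42] → .
    (4,6)@(9, 13): e=[20,14,30] → X
    (5,6)@(11, 13): e=[44,-14,34] → .
    (3,7)@(7, 15): e=[12,34,18] → X
    (5,7)@(11, 15): e=[60,-22,26] → .
    (2,8)@(5, 17): e=[4,54,6] → X
    (4,8)@(9, 17): e=[52,-2,14] → .
    (2,9)@(5, 19): e=[20,46,-2] → .
    (3,9)@(7, 19): e=[44,18,2] → X
  covered (8 px):
    . . . . . . . . .
    . . . . . . . . .
    . . . . . . . . .
    . . . . . . . . .
    . . . . . X . . .
    . . . . X . . . .
    . . . . X . . . .
    . . . X X . . . .
    . . X X . . . . .
    . . . X . . . . .
    . . . . . . . . .
    . . . . . . . . .
T1:
  2·area = 64
  edge (12, 6)→(16, 8): d=(4,2) right/bottom  bias=-1
  edge (16, 8)→(8, 20): d=(-8,12) right/bottom  bias=-1
  edge (8, 20)→(12, 6): d=(4,-14) top-left  bias=+0
    (6,3)@(13, 7): e=[2,44,18] → X
    (7,3)@(15, 7): e=[-2,20,46] → .
    (6,4)@(13, 9): e=[10,28,26] → X
    (7,4)@(15, 9): e=[6,4,54] → X
    (8,4)@(17, 9): e=[2,-20,82] → .
    (5,5)@(11, 11): e=[22,36,6] → X
    (7,5)@(15, 11): e=[14,-12,62] → .
    (5,6)@(11, 13): e=[30,20,14] → X
    (6,6)@(13, 13): e=[26,-4,42] → .
    (5,7)@(11, 15): e=[38,4,22] → X
    (6,7)@(13, 15): e=[34,-20,50] → .
    (4,8)@(9, 17): e=[50,12,2] → X
  covered (8 px):
    . . . . . . . . .
    . . . . . . . . .
    . . . . . . . . .
    . . . . . . X . .
    . . . . . . X X .
    . . . . . X X . .
    . . . . . X . . .
    . . . . . X . . .
    . . . . X . . . .
    . . . . . . . . .
    . . . . . . . . .
    . . . . . . . . .
T2:
  2·area = 216  (B↔C swapped to make it positive)
  edge (4, 22)→(1, 5): d=(-3,-17) top-left  bias=+0
  edge (1, 5)→(16, 18): d=(15,13) right/bottom  bias=-1
  edge (16, 18)→(4, 22): d=(-12,4) right/bottom  bias=-1
    (0,2)@(1, 5): e=[0,0,216] → .  [on edge]
    (1,3)@(3, 7): e=[28,4,184] → X
    (2,3)@(5, 7): e=[62,-22,176] → .
    (1,4)@(3, 9): e=[22,34,160] → X
    (2,4)@(5, 9): e=[56,8,152] → X
    (3,4)@(7, 9): e=[90,-18,144] → .
    (1,5)@(3, 11): e=[16,64,136] → X
    (3,5)@(7, 11): e=[84,12,120] → X
    (4,5)@(9, 11): e=[118,-14,112] → .
    (1,6)@(3, 13): e=[10,94,112] → X
    (4,6)@(9, 13): e=[112,16,88] → X
    (5,6)@(11, 13): e=[146,-10,80] → .
    (6,9)@(13, 19): e=[162,54,0] → .  [on edge]
    (3,10)@(7, 21): e=[54,162,0] → .  [on edge]
    (0,11)@(1, 23): e=[-54,270,0] → .  [on edge]
  covered (25 px):
    . . . . . . . . .
    . . . . . . . . .
    . . . . . . . . .
    . X . . . . . . .
    . X X . . . . . .
    . X X X . . . . .
    . X X X X . . . .
    . X X X X X . . .
    . . X X X X X . .
    . . X X X X . . .
    . . X . . . . . .
    . . . . . . . . .

Z-buffer (winner per pixel, '.' = empty):
  . . . . . . . . .
  . . . . . . . . .
  . . . . . . . . .
  . 2 . . . . 1 . .
  . 2 2 . . 0 1 1 .
  . 2 2 2 0 1 1 . .
  . 2 2 2 2 1 . . .
  . 2 2 2 2 2 . . .
  . . 2 2 2 2 2 . .
  . . 2 2 2 2 . . .
  . . 2 . . . . . .
  . . . . . . . . .

Result: 1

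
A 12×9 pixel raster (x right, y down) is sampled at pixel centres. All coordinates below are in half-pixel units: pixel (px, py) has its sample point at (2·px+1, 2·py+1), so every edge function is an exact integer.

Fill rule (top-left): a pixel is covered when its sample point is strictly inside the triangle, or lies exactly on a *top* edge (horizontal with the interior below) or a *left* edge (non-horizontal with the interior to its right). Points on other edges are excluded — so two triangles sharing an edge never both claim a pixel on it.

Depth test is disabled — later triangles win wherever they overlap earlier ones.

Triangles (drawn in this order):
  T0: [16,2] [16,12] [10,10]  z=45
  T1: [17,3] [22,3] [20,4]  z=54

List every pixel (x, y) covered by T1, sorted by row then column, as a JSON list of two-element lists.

T0:
  2·area = 60
  edge (16, 2)→(16, 12): d=(0,10) right/bottom  bias=-1
  edge (16, 12)→(10, 10): d=(-6,-2) top-left  bias=+0
  edge (10, 10)→(16, 2): d=(6,-8) top-left  bias=+0
    (7,2)@(15, 5): e=[10,40,10] → X
    (8,2)@(17, 5): e=[-10,44,26] → .
    (0,3)@(1, 7): e=[150,0,-90] → .  [on edge]
    (6,3)@(13, 7): e=[30,24,6] → X
    (8,3)@(17, 7): e=[-10,32,38] → .
    (3,4)@(7, 9): e=[90,0,-30] → .  [on edge]
    (5,4)@(11, 9): e=[50,8,2] → X
    (8,4)@(17, 9): e=[-10,20,50] → .
    (5,5)@(11, 11): e=[50,-4,14] → .
    (6,5)@(13, 11): e=[30,0,30] → X  [on edge]
    (8,5)@(17, 11): e=[-10,8,62] → .
    (6,6)@(13, 13): e=[30,-12,42] → .
    (9,6)@(19, 13): e=[-30,0,90] → .  [on edge]
  covered (8 px):
    . . . . . . . . . . . .
    . . . . . . . . . . . .
    . . . . . . . X . . . .
    . . . . . . X X . . . .
    . . . . . X X X . . . .
    . . . . . . X X . . . .
    . . . . . . . . . . . .
    . . . . . . . . . . . .
    . . . . . . . . . . . .
T1:
  2·area = 5
  edge (17, 3)→(22, 3): d=(5,0) top-left  bias=+0
  edge (22, 3)→(20, 4): d=(-2,1) right/bottom  bias=-1
  edge (20, 4)→(17, 3): d=(-3,-1) top-left  bias=+0
    (5,0)@(11, 1): e=[-10,15,0] → .  [on edge]
    (0,1)@(1, 3): e=[0,21,-16] → .  [on edge]
    (1,1)@(3, 3): e=[0,19,-14] → .  [on edge]
    (2,1)@(5, 3): e=[0,17,-12] → .  [on edge]
    (3,1)@(7, 3): e=[0,15,-10] → .  [on edge]
    (4,1)@(9, 3): e=[0,13,-8] → .  [on edge]
    (5,1)@(11, 3): e=[0,11,-6] → .  [on edge]
    (6,1)@(13, 3): e=[0,9,-4] → .  [on edge]
    (7,1)@(15, 3): e=[0,7,-2] → .  [on edge]
    (8,1)@(17, 3): e=[0,5,0] → X  [on edge]
    (9,1)@(19, 3): e=[0,3,2] → X  [on edge]
    (10,1)@(21, 3): e=[0,1,4] → X  [on edge]
    (11,1)@(23, 3): e=[0,-1,6] → .  [on edge]
    (11,2)@(23, 5): e=[10,-5,0] → .  [on edge]
  covered (3 px):
    . . . . . . . . . . . .
    . . . . . . . . X X X .
    . . . . . . . . . . . .
    . . . . . . . . . . . .
    . . . . . . . . . . . .
    . . . . . . . . . . . .
    . . . . . . . . . . . .
    . . . . . . . . . . . .
    . . . . . . . . . . . .

Final: [[8,1],[9,1],[10,1]]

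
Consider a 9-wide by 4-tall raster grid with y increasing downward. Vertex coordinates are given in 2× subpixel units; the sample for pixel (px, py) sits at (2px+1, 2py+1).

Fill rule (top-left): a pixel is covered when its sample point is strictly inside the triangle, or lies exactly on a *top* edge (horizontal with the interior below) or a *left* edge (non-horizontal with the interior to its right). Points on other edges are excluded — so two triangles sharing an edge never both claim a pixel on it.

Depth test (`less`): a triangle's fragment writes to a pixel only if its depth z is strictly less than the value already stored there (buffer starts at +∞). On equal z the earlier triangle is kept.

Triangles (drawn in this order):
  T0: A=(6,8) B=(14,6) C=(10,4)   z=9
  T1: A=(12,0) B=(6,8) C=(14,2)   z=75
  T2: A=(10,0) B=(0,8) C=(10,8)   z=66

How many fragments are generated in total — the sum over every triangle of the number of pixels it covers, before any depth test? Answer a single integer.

T0:
  2·area = 24  (B↔C swapped to make it positive)
  edge (6, 8)→(10, 4): d=(4,-4) top-left  bias=+0
  edge (10, 4)→(14, 6): d=(4,2) right/bottom  bias=-1
  edge (14, 6)→(6, 8): d=(-8,2) right/bottom  bias=-1
    (6,0)@(13, 1): e=[0,-18,42] → ·  [on edge]
    (5,1)@(11, 3): e=[0,-6,30] → ·  [on edge]
    (4,2)@(9, 5): e=[0,6,18] → #  [on edge]
    (5,2)@(11, 5): e=[8,2,14] → #
    (6,2)@(13, 5): e=[16,-2,10] → ·
    (3,3)@(7, 7): e=[0,18,6] → #  [on edge]
    (5,3)@(11, 7): e=[16,10,-2] → ·
  covered (4 px):
    · · · · · · · · ·
    · · · · · · · · ·
    · · · · # # · · ·
    · · · # # · · · ·
T1:
  2·area = 28  (B↔C swapped to make it positive)
  edge (12, 0)→(14, 2): d=(2,2) right/bottom  bias=-1
  edge (14, 2)→(6, 8): d=(-8,6) right/bottom  bias=-1
  edge (6, 8)→(12, 0): d=(6,-8) top-left  bias=+0
    (6,0)@(13, 1): e=[0,14,14] → ·  [on edge]
    (5,1)@(11, 3): e=[8,10,10] → #
    (6,1)@(13, 3): e=[4,-2,26] → ·
    (7,1)@(15, 3): e=[0,-14,42] → ·  [on edge]
    (4,2)@(9, 5): e=[16,6,6] → #
    (5,2)@(11, 5): e=[12,-6,22] → ·
    (8,2)@(17, 5): e=[0,-42,70] → ·  [on edge]
    (3,3)@(7, 7): e=[24,2,2] → #
    (4,3)@(9, 7): e=[20,-10,18] → ·
  covered (3 px):
    · · · · · · · · ·
    · · · · · # · · ·
    · · · · # · · · ·
    · · · # · · · · ·
T2:
  2·area = 80  (B↔C swapped to make it positive)
  edge (10, 0)→(10, 8): d=(0,8) right/bottom  bias=-1
  edge (10, 8)→(0, 8): d=(-10,0) right/bottom  bias=-1
  edge (0, 8)→(10, 0): d=(10,-8) top-left  bias=+0
    (4,0)@(9, 1): e=[8,70,2] → #
    (5,0)@(11, 1): e=[-8,70,18] → ·
    (3,1)@(7, 3): e=[24,50,6] → #
    (5,1)@(11, 3): e=[-8,50,38] → ·
    (2,2)@(5, 5): e=[40,30,10] → #
    (5,2)@(11, 5): e=[-8,30,58] → ·
    (1,3)@(3, 7): e=[56,10,14] → #
    (5,3)@(11, 7): e=[-8,10,78] → ·
  covered (10 px):
    · · · · # · · · ·
    · · · # # · · · ·
    · · # # # · · · ·
    · # # # # · · · ·

Final: 17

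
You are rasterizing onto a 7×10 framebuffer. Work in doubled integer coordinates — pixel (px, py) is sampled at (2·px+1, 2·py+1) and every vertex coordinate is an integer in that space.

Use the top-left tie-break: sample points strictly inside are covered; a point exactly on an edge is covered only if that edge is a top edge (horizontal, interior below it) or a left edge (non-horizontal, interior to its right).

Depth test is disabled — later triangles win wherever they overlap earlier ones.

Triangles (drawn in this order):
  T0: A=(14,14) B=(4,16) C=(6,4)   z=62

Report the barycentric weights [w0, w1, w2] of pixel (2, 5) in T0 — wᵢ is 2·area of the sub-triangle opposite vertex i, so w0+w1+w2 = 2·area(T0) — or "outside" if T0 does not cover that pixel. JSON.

T0:
  2·area = 116
  edge (14, 14)→(4, 16): d=(-10,2) right/bottom  bias=-1
  edge (4, 16)→(6, 4): d=(2,-12) top-left  bias=+0
  edge (6, 4)→(14, 14): d=(8,10) right/bottom  bias=-1
    (3,3)@(7, 7): e=[84,18,14] → █
    (4,3)@(9, 7): e=[80,42,-6] → ·
    (3,4)@(7, 9): e=[64,22,30] → █
    (4,4)@(9, 9): e=[60,46,10] → █
    (5,4)@(11, 9): e=[56,70,-10] → ·
    (2,5)@(5, 11): e=[48,2,66] → █
    (5,5)@(11, 11): e=[36,74,6] → █
    (6,5)@(13, 11): e=[32,98,-14] → ·
    (2,6)@(5, 13): e=[28,6,82] → █
    (6,6)@(13, 13): e=[12,102,2] → █
    (2,7)@(5, 15): e=[8,10,98] → █
    (4,7)@(9, 15): e=[0,58,58] → ·  [on edge]
  covered (14 px):
    · · · · · · ·
    · · · · · · ·
    · · · · · · ·
    · · · █ · · ·
    · · · █ █ · ·
    · · █ █ █ █ ·
    · · █ █ █ █ █
    · · █ █ · · ·
    · · · · · · ·
    · · · · · · ·

Final: [2,66,48]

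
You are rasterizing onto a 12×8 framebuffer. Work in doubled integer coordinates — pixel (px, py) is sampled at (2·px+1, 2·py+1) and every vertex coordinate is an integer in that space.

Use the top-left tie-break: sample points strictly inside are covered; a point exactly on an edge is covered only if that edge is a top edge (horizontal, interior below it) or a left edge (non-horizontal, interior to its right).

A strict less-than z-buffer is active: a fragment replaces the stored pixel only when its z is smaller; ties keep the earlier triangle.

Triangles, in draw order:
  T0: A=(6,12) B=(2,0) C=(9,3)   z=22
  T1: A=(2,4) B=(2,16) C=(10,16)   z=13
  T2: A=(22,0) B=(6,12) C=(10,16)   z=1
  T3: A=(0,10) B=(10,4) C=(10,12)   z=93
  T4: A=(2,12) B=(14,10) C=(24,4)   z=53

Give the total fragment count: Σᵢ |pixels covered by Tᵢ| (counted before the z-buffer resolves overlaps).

T0:
  2·area = 72
  edge (6, 12)→(2, 0): d=(-4,-12) top-left  bias=+0
  edge (2, 0)→(9, 3): d=(7,3) right/bottom  bias=-1
  edge (9, 3)→(6, 12): d=(-3,9) right/bottom  bias=-1
    (1,0)@(3, 1): e=[8,4,60] → X
    (2,0)@(5, 1): e=[32,-2,42] → .
    (1,1)@(3, 3): e=[0,18,54] → X  [on edge]
    (2,1)@(5, 3): e=[24,12,36] → X
    (3,1)@(7, 3): e=[48,6,18] → X
    (4,1)@(9, 3): e=[72,0,0] → .  [on edge]
    (1,2)@(3, 5): e=[-8,32,48] → .
    (2,2)@(5, 5): e=[16,26,30] → X
    (4,2)@(9, 5): e=[64,14,-6] → .
    (2,3)@(5, 7): e=[8,40,24] → X
    (4,3)@(9, 7): e=[56,28,-12] → .
    (2,4)@(5, 9): e=[0,54,18] → X  [on edge]
    (3,4)@(7, 9): e=[24,48,0] → .  [on edge]
    (11,4)@(23, 9): e=[216,0,-144] → .  [on edge]
    (2,7)@(5, 15): e=[-24,96,0] → .  [on edge]
    (3,7)@(7, 15): e=[0,90,-18] → .  [on edge]
  covered (9 px):
    . X . . . . . . . . . .
    . X X X . . . . . . . .
    . . X X . . . . . . . .
    . . X X . . . . . . . .
    . . X . . . . . . . . .
    . . . . . . . . . . . .
    . . . . . . . . . . . .
    . . . . . . . . . . . .
T1:
  2·area = 96  (B↔C swapped to make it positive)
  edge (2, 4)→(10, 16): d=(8,12) right/bottom  bias=-1
  edge (10, 16)→(2, 16): d=(-8,0) right/bottom  bias=-1
  edge (2, 16)→(2, 4): d=(0,-12) top-left  bias=+0
    (1,3)@(3, 7): e=[12,72,12] → X
    (2,3)@(5, 7): e=[-12,72,36] → .
    (1,4)@(3, 9): e=[28,56,12] → X
    (2,4)@(5, 9): e=[4,56,36] → X
    (3,4)@(7, 9): e=[-20,56,60] → .
    (1,5)@(3, 11): e=[44,40,12] → X
    (3,5)@(7, 11): e=[-4,40,60] → .
    (1,6)@(3, 13): e=[60,24,12] → X
    (3,6)@(7, 13): e=[12,24,60] → X
    (4,6)@(9, 13): e=[-12,24,84] → .
    (1,7)@(3, 15): e=[76,8,12] → X
    (4,7)@(9, 15): e=[4,8,84] → X
  covered (12 px):
    . . . . . . . . . . . .
    . . . . . . . . . . . .
    . . . . . . . . . . . .
    . X . . . . . . . . . .
    . X X . . . . . . . . .
    . X X . . . . . . . . .
    . X X X . . . . . . . .
    . X X X X . . . . . . .
T2:
  2·area = 112  (B↔C swapped to make it positive)
  edge (22, 0)→(10, 16): d=(-12,16) right/bottom  bias=-1
  edge (10, 16)→(6, 12): d=(-4,-4) top-left  bias=+0
  edge (6, 12)→(22, 0): d=(16,-12) top-left  bias=+0
    (10,0)@(21, 1): e=[4,104,4] → X
    (11,0)@(23, 1): e=[-28,112,28] → .
    (9,1)@(19, 3): e=[12,88,12] → X
    (10,1)@(21, 3): e=[-20,96,36] → .
    (8,2)@(17, 5): e=[20,72,20] → X
    (9,2)@(19, 5): e=[-12,80,44] → .
    (0,3)@(1, 7): e=[252,0,-140] → .  [on edge]
    (6,3)@(13, 7): e=[60,48,4] → X
    (7,3)@(15, 7): e=[28,56,28] → X
    (8,3)@(17, 7): e=[-4,64,52] → .
    (1,4)@(3, 9): e=[196,0,-84] → .  [on edge]
    (5,4)@(11, 9): e=[68,32,12] → X
    (2,5)@(5, 11): e=[140,0,-28] → .  [on edge]
    (3,6)@(7, 13): e=[84,0,28] → X  [on edge]
    (4,7)@(9, 15): e=[28,0,84] → X  [on edge]
  covered (15 px):
    . . . . . . . . . . X .
    . . . . . . . . . X . .
    . . . . . . . . X . . .
    . . . . . . X X . . . .
    . . . . . X X X . . . .
    . . . . X X X . . . . .
    . . . X X X . . . . . .
    . . . . X . . . . . . .
T3:
  2·area = 80
  edge (0, 10)→(10, 4): d=(10,-6) top-left  bias=+0
  edge (10, 4)→(10, 12): d=(0,8) right/bottom  bias=-1
  edge (10, 12)→(0, 10): d=(-10,-2) top-left  bias=+0
    (7,0)@(15, 1): e=[0,-40,120] → .  [on edge]
    (4,2)@(9, 5): e=[4,8,68] → X
    (5,2)@(11, 5): e=[16,-8,72] → .
    (2,3)@(5, 7): e=[0,40,40] → X  [on edge]
    (3,3)@(7, 7): e=[12,24,44] → X
    (5,3)@(11, 7): e=[36,-8,52] → .
    (1,4)@(3, 9): e=[8,56,16] → X
    (5,4)@(11, 9): e=[56,-8,32] → .
    (1,5)@(3, 11): e=[28,56,-4] → .
    (2,5)@(5, 11): e=[40,40,0] → X  [on edge]
    (5,5)@(11, 11): e=[76,-8,12] → .
    (2,6)@(5, 13): e=[60,40,-20] → .
    (7,6)@(15, 13): e=[120,-40,0] → .  [on edge]
  covered (11 px):
    . . . . . . . . . . . .
    . . . . . . . . . . . .
    . . . . X . . . . . . .
    . . X X X . . . . . . .
    . X X X X . . . . . . .
    . . X X X . . . . . . .
    . . . . . . . . . . . .
    . . . . . . . . . . . .
T4:
  2·area = 52  (B↔C swapped to make it positive)
  edge (2, 12)→(24, 4): d=(22,-8) top-left  bias=+0
  edge (24, 4)→(14, 10): d=(-10,6) right/bottom  bias=-1
  edge (14, 10)→(2, 12): d=(-12,2) right/bottom  bias=-1
    (8,3)@(17, 7): e=[10,12,30] → X
    (9,3)@(19, 7): e=[26,0,26] → .  [on edge]
    (5,4)@(11, 9): e=[6,28,18] → X
    (6,4)@(13, 9): e=[22,16,14] → X
    (7,4)@(15, 9): e=[38,4,10] → X
    (8,4)@(17, 9): e=[54,-8,6] → .
    (2,5)@(5, 11): e=[2,44,6] → X
    (3,5)@(7, 11): e=[18,32,2] → X
    (4,5)@(9, 11): e=[34,20,-2] → .
    (5,5)@(11, 11): e=[50,8,-6] → .
    (6,5)@(13, 11): e=[66,-4,-10] → .
    (7,5)@(15, 11): e=[82,-16,-14] → .
    (4,6)@(9, 13): e=[78,0,-26] → .  [on edge]
  covered (6 px):
    . . . . . . . . . . . .
    . . . . . . . . . . . .
    . . . . . . . . . . . .
    . . . . . . . . X . . .
    . . . . . X X X . . . .
    . . X X . . . . . . . .
    . . . . . . . . . . . .
    . . . . . . . . . . . .

Final: 53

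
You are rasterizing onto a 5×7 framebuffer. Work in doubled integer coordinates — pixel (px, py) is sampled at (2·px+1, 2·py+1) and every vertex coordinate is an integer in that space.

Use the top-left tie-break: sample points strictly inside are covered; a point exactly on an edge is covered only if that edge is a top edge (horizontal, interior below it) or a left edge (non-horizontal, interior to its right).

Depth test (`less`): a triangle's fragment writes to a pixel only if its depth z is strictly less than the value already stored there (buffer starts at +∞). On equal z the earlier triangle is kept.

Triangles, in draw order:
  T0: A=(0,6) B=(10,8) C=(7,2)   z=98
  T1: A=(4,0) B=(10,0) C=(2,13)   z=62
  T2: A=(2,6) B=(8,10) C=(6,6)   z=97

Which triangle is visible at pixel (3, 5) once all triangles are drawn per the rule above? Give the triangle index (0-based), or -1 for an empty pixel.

T0:
  2·area = 54  (B↔C swapped to make it positive)
  edge (0, 6)→(7, 2): d=(7,-4) top-left  bias=+0
  edge (7, 2)→(10, 8): d=(3,6) right/bottom  bias=-1
  edge (10, 8)→(0, 6): d=(-10,-2) top-left  bias=+0
    (3,1)@(7, 3): e=[7,3,44] → #
    (4,1)@(9, 3): e=[15,-9,48] → ·
    (1,2)@(3, 5): e=[5,33,16] → #
    (2,2)@(5, 5): e=[13,21,20] → #
    (4,2)@(9, 5): e=[29,-3,28] → ·
    (1,3)@(3, 7): e=[19,39,-4] → ·
    (2,3)@(5, 7): e=[27,27,0] → #  [on edge]
    (4,3)@(9, 7): e=[43,3,8] → #
    (2,4)@(5, 9): e=[41,33,-20] → ·
    (3,4)@(7, 9): e=[49,21,-16] → ·
    (4,4)@(9, 9): e=[57,9,-12] → ·
  covered (7 px):
    · · · · ·
    · · · # ·
    · # # # ·
    · · # # #
    · · · · ·
    · · · · ·
    · · · · ·
T1:
  2·area = 78
  edge (4, 0)→(10, 0): d=(6,0) top-left  bias=+0
  edge (10, 0)→(2, 13): d=(-8,13) right/bottom  bias=-1
  edge (2, 13)→(4, 0): d=(2,-13) top-left  bias=+0
    (2,0)@(5, 1): e=[6,57,15] → #
    (3,0)@(7, 1): e=[6,31,41] → #
    (4,0)@(9, 1): e=[6,5,67] → #
    (2,1)@(5, 3): e=[18,41,19] → #
    (4,1)@(9, 3): e=[18,-11,71] → ·
    (2,2)@(5, 5): e=[30,25,23] → #
    (3,2)@(7, 5): e=[30,-1,49] → ·
    (1,3)@(3, 7): e=[42,35,1] → #
    (3,3)@(7, 7): e=[42,-17,53] → ·
    (1,4)@(3, 9): e=[54,19,5] → #
    (2,4)@(5, 9): e=[54,-7,31] → ·
    (1,5)@(3, 11): e=[66,3,9] → #
  covered (10 px):
    · · # # #
    · · # # ·
    · · # · ·
    · # # · ·
    · # · · ·
    · # · · ·
    · · · · ·
T2:
  2·area = 16  (B↔C swapped to make it positive)
  edge (2, 6)→(6, 6): d=(4,0) top-left  bias=+0
  edge (6, 6)→(8, 10): d=(2,4) right/bottom  bias=-1
  edge (8, 10)→(2, 6): d=(-6,-4) top-left  bias=+0
    (2,3)@(5, 7): e=[4,6,6] → #
    (3,3)@(7, 7): e=[4,-2,14] → ·
    (2,4)@(5, 9): e=[12,10,-6] → ·
    (3,4)@(7, 9): e=[12,2,2] → #
    (4,4)@(9, 9): e=[12,-6,10] → ·
    (3,5)@(7, 11): e=[20,6,-10] → ·
  covered (2 px):
    · · · · ·
    · · · · ·
    · · · · ·
    · · # · ·
    · · · # ·
    · · · · ·
    · · · · ·

Z-buffer (winner per pixel, '.' = empty):
  . . 1 1 1
  . . 1 1 .
  . 0 1 0 .
  . 1 1 0 0
  . 1 . 2 .
  . 1 . . .
  . . . . .

Answer: -1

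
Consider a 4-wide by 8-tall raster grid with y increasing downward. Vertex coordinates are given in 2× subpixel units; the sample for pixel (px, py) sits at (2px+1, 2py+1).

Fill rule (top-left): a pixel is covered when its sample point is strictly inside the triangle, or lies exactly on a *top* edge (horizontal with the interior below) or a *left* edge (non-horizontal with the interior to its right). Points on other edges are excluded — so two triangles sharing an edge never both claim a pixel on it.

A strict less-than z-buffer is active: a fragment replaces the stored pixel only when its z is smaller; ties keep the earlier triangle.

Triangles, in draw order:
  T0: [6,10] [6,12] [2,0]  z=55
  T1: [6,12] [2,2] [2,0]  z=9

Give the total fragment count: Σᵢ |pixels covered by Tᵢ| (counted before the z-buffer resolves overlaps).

T0:
  2·area = 8
  edge (6, 10)→(6, 12): d=(0,2) right/bottom  bias=-1
  edge (6, 12)→(2, 0): d=(-4,-12) top-left  bias=+0
  edge (2, 0)→(6, 10): d=(4,10) right/bottom  bias=-1
    (1,1)@(3, 3): e=[6,0,2] → #  [on edge]
    (2,1)@(5, 3): e=[2,24,-18] → ·
    (1,2)@(3, 5): e=[6,-8,10] → ·
    (2,4)@(5, 9): e=[2,0,6] → #  [on edge]
    (3,4)@(7, 9): e=[-2,24,-14] → ·
    (2,5)@(5, 11): e=[2,-8,14] → ·
    (3,7)@(7, 15): e=[-2,0,10] → ·  [on edge]
  covered (2 px):
    · · · ·
    · # · ·
    · · · ·
    · · · ·
    · · # ·
    · · · ·
    · · · ·
    · · · ·
T1:
  2·area = 8
  edge (6, 12)→(2, 2): d=(-4,-10) top-left  bias=+0
  edge (2, 2)→(2, 0): d=(0,-2) top-left  bias=+0
  edge (2, 0)→(6, 12): d=(4,12) right/bottom  bias=-1
    (1,1)@(3, 3): e=[6,2,0] → ·  [on edge]
    (2,4)@(5, 9): e=[2,6,0] → ·  [on edge]
    (3,7)@(7, 15): e=[-2,10,0] → ·  [on edge]
  covered (0 px):
    · · · ·
    · · · ·
    · · · ·
    · · · ·
    · · · ·
    · · · ·
    · · · ·
    · · · ·

Final: 2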